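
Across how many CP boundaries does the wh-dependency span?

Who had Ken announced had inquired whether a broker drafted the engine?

1

"who" is extracted from the subject of "inquired".
Boundaries crossed, outermost first: [Ø] — 1 in total.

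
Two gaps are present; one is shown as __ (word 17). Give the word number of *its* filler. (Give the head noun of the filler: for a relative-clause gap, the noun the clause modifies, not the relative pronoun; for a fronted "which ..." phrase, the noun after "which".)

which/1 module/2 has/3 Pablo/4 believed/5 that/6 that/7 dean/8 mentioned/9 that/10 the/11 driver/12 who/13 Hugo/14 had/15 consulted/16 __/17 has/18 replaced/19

The marked gap is inside the relative clause, the direct object of "consulted".
Its filler is the head noun "driver" (via "who"), at word 12.
(The other dependency links word 2 to a gap after word 19.)

12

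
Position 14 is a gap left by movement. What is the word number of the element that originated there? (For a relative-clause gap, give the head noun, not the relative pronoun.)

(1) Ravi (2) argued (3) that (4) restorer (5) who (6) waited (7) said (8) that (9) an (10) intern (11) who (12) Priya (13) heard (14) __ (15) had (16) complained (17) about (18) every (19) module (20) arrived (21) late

10

The gap at 14 is the subject of "complained", inside a relative clause.
The relative pronoun is "who" (word 11); it is bound by the head noun immediately before it.
Its filler is the head noun "intern", at word 10.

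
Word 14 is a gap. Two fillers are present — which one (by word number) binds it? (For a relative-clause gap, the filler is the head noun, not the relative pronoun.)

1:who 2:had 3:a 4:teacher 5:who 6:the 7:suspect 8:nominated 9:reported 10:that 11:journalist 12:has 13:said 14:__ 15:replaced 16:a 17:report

1

The marked gap is the subject of "replaced".
Its filler is the fronted wh-phrase "who", at word 1.
(The other dependency links word 4 to a gap after word 8.)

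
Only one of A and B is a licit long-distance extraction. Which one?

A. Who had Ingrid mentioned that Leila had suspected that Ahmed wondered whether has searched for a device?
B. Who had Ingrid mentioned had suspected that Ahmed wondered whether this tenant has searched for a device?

In A, the wh-phrase is extracted from inside a wh-island (introduced by "whether"), which blocks movement.
In B, the extraction path crosses only that-complement boundaries, which are transparent.
So B is grammatical.

B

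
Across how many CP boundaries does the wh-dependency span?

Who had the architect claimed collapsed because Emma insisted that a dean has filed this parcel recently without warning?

1

"who" is extracted from the subject of "collapsed".
Boundaries crossed, outermost first: [Ø] — 1 in total.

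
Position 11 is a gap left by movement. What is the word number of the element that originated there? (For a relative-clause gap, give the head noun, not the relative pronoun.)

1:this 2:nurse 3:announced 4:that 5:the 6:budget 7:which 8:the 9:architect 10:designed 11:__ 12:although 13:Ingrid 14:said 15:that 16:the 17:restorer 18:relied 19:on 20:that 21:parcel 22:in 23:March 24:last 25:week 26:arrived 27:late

The gap at 11 is the object of "designed", inside a relative clause.
The relative pronoun is "which" (word 7); it is bound by the head noun immediately before it.
Its filler is the head noun "budget", at word 6.

6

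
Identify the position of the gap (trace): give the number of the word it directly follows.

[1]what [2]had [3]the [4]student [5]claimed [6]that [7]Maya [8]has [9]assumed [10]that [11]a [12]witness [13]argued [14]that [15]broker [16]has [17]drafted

The displaced element is "what" (word 1).
It is linked across 3 clause boundaries (that → that → Ø).
It functions as the direct object of "drafted", so the gap sits immediately after word 17 ("drafted").
Base order: The student had claimed that Maya has assumed that a witness argued that broker has drafted what.

17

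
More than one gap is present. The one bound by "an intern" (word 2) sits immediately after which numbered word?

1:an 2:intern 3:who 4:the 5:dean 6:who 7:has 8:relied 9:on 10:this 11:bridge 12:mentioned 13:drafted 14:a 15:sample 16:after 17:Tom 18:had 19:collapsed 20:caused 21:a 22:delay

12

The displaced element is "an intern" (word 2).
It is linked across 1 clause boundary (Ø).
It functions as the subject of "drafted", so the gap sits immediately after word 12 ("mentioned").
Base order: The dean who has relied on this bridge mentioned an intern drafted a sample after Tom had collapsed.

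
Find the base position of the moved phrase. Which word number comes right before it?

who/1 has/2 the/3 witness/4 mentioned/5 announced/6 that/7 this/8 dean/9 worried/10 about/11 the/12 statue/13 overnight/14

The displaced element is "who" (word 1).
It is linked across 1 clause boundary (Ø).
It functions as the subject of "announced", so the gap sits immediately after word 5 ("mentioned").
Base order: The witness has mentioned that who announced that this dean worried about the statue overnight.

5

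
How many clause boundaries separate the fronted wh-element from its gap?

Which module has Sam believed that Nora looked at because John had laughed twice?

1

"which module" is extracted from the PP object of "looked".
Boundaries crossed, outermost first: [that] — 1 in total.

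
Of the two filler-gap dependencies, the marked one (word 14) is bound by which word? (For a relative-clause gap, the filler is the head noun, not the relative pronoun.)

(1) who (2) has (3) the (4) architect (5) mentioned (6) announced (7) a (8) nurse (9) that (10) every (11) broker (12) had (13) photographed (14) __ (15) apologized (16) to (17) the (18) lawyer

The marked gap is inside the relative clause, the direct object of "photographed".
Its filler is the head noun "nurse" (via "that"), at word 8.
(The other dependency links word 1 to a gap after word 5.)

8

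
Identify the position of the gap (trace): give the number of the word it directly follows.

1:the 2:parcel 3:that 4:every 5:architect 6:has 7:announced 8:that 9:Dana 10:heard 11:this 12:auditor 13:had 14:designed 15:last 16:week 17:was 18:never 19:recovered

The displaced element is "the parcel" (word 2).
It is linked across 2 clause boundaries (that → Ø).
It functions as the direct object of "designed", so the gap sits immediately after word 14 ("designed").
Base order: Every architect has announced that Dana heard this auditor had designed the parcel last week.

14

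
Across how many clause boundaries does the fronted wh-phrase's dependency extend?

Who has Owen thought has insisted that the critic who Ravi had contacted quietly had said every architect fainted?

1

"who" is extracted from the subject of "insisted".
Boundaries crossed, outermost first: [Ø] — 1 in total.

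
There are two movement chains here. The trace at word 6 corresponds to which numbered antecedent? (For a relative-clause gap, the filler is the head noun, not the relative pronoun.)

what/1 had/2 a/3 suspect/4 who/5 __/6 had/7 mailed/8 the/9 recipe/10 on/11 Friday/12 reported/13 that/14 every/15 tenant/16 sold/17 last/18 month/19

The marked gap is inside the relative clause, the subject of "mailed".
Its filler is the head noun "suspect" (via "who"), at word 4.
(The other dependency links word 1 to a gap after word 17.)

4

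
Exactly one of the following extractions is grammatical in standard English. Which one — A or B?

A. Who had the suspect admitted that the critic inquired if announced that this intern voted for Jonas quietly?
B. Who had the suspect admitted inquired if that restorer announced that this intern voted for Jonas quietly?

B

In A, the wh-phrase is extracted from inside a wh-island (introduced by "if"), which blocks movement.
In B, the extraction path crosses only that-complement boundaries, which are transparent.
So B is grammatical.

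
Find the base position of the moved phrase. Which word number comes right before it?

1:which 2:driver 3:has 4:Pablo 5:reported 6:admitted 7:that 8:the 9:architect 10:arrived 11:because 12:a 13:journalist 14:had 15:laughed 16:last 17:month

5

The displaced element is "which driver" (word 2).
It is linked across 1 clause boundary (Ø).
It functions as the subject of "admitted", so the gap sits immediately after word 5 ("reported").
Base order: Pablo has reported that which driver admitted that the architect arrived because a journalist had laughed last month.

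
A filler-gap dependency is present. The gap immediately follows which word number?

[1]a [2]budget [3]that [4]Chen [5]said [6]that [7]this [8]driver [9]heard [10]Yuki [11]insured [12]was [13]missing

The displaced element is "a budget" (word 2).
It is linked across 2 clause boundaries (that → Ø).
It functions as the direct object of "insured", so the gap sits immediately after word 11 ("insured").
Base order: Chen said that this driver heard Yuki insured a budget.

11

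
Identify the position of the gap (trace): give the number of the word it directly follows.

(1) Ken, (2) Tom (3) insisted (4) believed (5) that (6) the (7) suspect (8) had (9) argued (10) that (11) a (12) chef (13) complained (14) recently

3

The displaced element is "Ken" (word 1).
It is linked across 1 clause boundary (Ø).
It functions as the subject of "believed", so the gap sits immediately after word 3 ("insisted").
Base order: Tom insisted that Ken believed that the suspect had argued that a chef complained recently.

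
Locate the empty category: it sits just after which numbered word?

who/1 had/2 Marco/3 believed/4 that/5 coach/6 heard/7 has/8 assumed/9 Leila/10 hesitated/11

The displaced element is "who" (word 1).
It is linked across 2 clause boundaries (Ø → Ø).
It functions as the subject of "assumed", so the gap sits immediately after word 7 ("heard").
Base order: Marco had believed that coach heard that who has assumed Leila hesitated.

7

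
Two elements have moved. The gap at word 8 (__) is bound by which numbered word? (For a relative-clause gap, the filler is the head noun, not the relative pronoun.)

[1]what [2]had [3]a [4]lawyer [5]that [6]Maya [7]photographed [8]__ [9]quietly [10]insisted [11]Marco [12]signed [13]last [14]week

4

The marked gap is inside the relative clause, the direct object of "photographed".
Its filler is the head noun "lawyer" (via "that"), at word 4.
(The other dependency links word 1 to a gap after word 12.)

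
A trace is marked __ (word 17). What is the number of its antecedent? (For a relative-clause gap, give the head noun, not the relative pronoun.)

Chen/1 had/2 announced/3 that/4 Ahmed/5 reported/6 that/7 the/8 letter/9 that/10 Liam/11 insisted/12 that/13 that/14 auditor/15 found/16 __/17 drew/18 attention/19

The gap at 17 is the object of "found", inside a relative clause.
The relative pronoun is "that" (word 10); it is bound by the head noun immediately before it.
Its filler is the head noun "letter", at word 9.

9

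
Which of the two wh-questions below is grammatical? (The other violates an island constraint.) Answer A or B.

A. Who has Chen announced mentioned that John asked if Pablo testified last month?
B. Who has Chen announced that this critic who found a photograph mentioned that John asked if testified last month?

In B, the wh-phrase is extracted from inside a wh-island (introduced by "if"), which blocks movement.
In A, the extraction path crosses only that-complement boundaries, which are transparent.
So A is grammatical.

A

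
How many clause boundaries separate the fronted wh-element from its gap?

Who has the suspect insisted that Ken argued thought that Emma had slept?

"who" is extracted from the subject of "thought".
Boundaries crossed, outermost first: [that], [Ø] — 2 in total.

2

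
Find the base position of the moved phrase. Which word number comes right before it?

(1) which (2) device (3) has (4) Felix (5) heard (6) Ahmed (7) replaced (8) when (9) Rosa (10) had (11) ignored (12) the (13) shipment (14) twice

7

The displaced element is "which device" (word 2).
It is linked across 1 clause boundary (Ø).
It functions as the direct object of "replaced", so the gap sits immediately after word 7 ("replaced").
Base order: Felix has heard Ahmed replaced which device when Rosa had ignored the shipment twice.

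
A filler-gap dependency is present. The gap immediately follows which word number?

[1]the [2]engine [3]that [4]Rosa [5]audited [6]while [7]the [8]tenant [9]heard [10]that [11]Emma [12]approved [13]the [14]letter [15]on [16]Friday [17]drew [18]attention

5

The displaced element is "the engine" (word 2).
It functions as the direct object of "audited", so the gap sits immediately after word 5 ("audited").
Base order: Rosa audited the engine while the tenant heard that Emma approved the letter on Friday.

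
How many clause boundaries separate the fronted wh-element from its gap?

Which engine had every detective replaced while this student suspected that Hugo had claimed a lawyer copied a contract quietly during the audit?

0

"which engine" originates inside the matrix clause — no clause boundary is crossed.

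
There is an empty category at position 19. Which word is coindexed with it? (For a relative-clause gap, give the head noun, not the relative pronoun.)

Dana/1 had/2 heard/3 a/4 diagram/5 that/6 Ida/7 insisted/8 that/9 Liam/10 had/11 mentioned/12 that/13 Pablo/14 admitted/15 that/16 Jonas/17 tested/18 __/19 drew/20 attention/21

The gap at 19 is the object of "tested", inside a relative clause.
The relative pronoun is "that" (word 6); it is bound by the head noun immediately before it.
Its filler is the head noun "diagram", at word 5.

5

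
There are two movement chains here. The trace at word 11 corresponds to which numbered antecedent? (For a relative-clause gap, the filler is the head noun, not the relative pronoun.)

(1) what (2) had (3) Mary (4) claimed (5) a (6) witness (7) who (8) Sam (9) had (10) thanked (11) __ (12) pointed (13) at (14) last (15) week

The marked gap is inside the relative clause, the direct object of "thanked".
Its filler is the head noun "witness" (via "who"), at word 6.
(The other dependency links word 1 to a gap after word 13.)

6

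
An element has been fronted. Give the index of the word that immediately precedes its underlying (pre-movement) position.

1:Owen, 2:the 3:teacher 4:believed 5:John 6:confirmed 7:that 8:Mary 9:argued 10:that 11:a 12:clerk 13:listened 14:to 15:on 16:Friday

The displaced element is "Owen" (word 1).
It is linked across 3 clause boundaries (Ø → that → that).
It functions as the object of the preposition "to" of "listened", so the gap sits immediately after word 14 ("to").
Base order: The teacher believed John confirmed that Mary argued that a clerk listened to Owen on Friday.

14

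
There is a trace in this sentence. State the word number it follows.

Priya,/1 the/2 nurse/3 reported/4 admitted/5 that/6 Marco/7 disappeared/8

4

The displaced element is "Priya" (word 1).
It is linked across 1 clause boundary (Ø).
It functions as the subject of "admitted", so the gap sits immediately after word 4 ("reported").
Base order: The nurse reported that Priya admitted that Marco disappeared.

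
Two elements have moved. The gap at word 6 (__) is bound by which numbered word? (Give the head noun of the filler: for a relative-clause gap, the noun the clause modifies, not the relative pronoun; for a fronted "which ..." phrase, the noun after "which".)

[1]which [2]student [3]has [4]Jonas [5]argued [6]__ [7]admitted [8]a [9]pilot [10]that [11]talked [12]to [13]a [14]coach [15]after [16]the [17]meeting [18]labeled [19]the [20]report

The marked gap is the subject of "admitted".
Its filler is the fronted wh-phrase "which student", at word 2.
(The other dependency links word 9 to a gap after word 10.)

2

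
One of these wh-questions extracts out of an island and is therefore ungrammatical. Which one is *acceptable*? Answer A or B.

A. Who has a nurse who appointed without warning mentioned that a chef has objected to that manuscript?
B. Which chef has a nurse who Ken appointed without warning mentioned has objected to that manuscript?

In A, the wh-phrase is extracted from inside a complex-NP island (relative clause) (introduced by "who"), which blocks movement.
In B, the extraction path crosses only that-complement boundaries, which are transparent.
So B is grammatical.

B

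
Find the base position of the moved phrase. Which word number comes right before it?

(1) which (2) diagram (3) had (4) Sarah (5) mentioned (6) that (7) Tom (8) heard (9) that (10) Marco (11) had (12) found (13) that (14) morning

The displaced element is "which diagram" (word 2).
It is linked across 2 clause boundaries (that → that).
It functions as the direct object of "found", so the gap sits immediately after word 12 ("found").
Base order: Sarah had mentioned that Tom heard that Marco had found which diagram that morning.

12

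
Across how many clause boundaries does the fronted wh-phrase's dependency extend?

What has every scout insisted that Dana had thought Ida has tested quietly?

"what" is extracted from the object of "tested".
Boundaries crossed, outermost first: [that], [Ø] — 2 in total.

2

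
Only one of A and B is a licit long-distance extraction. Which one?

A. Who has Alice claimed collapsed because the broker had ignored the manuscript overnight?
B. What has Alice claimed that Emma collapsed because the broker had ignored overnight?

In B, the wh-phrase is extracted from inside an adjunct island (introduced by "because"), which blocks movement.
In A, the extraction path crosses only that-complement boundaries, which are transparent.
So A is grammatical.

A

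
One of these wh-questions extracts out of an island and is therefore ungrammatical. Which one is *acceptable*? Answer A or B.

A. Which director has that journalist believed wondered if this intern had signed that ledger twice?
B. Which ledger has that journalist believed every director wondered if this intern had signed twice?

A

In B, the wh-phrase is extracted from inside a wh-island (introduced by "if"), which blocks movement.
In A, the extraction path crosses only that-complement boundaries, which are transparent.
So A is grammatical.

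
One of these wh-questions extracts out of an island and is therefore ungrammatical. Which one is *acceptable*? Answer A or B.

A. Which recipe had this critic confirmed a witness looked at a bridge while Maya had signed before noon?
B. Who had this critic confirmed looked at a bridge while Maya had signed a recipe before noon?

B

In A, the wh-phrase is extracted from inside an adjunct island (introduced by "while"), which blocks movement.
In B, the extraction path crosses only that-complement boundaries, which are transparent.
So B is grammatical.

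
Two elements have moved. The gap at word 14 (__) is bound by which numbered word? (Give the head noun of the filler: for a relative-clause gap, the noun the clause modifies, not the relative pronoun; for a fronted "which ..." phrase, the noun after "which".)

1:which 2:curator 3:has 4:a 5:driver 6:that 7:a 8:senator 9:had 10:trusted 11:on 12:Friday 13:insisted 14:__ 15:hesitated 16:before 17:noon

The marked gap is the subject of "hesitated".
Its filler is the fronted wh-phrase "which curator", at word 2.
(The other dependency links word 5 to a gap after word 10.)

2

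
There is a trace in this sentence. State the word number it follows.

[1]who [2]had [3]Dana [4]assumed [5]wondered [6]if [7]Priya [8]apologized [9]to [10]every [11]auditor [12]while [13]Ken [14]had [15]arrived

The displaced element is "who" (word 1).
It is linked across 1 clause boundary (Ø).
It functions as the subject of "wondered", so the gap sits immediately after word 4 ("assumed").
Base order: Dana had assumed that who wondered if Priya apologized to every auditor while Ken had arrived.

4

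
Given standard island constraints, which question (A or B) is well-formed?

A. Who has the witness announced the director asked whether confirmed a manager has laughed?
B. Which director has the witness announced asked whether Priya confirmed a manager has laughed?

In A, the wh-phrase is extracted from inside a wh-island (introduced by "whether"), which blocks movement.
In B, the extraction path crosses only that-complement boundaries, which are transparent.
So B is grammatical.

B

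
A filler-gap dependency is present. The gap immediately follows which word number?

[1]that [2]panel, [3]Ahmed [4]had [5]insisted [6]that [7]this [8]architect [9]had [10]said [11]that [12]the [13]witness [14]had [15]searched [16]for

The displaced element is "that panel" (word 2).
It is linked across 2 clause boundaries (that → that).
It functions as the object of the preposition "for" of "searched", so the gap sits immediately after word 16 ("for").
Base order: Ahmed had insisted that this architect had said that the witness had searched for that panel.

16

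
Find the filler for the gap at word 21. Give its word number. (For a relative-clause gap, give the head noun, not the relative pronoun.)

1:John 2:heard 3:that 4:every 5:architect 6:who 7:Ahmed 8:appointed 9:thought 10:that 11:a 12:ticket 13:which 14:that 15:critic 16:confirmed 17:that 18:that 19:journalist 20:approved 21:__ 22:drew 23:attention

The gap at 21 is the object of "approved", inside a relative clause.
The relative pronoun is "which" (word 13); it is bound by the head noun immediately before it.
Its filler is the head noun "ticket", at word 12.

12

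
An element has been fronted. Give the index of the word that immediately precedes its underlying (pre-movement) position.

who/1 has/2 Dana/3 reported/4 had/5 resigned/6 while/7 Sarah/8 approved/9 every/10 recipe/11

The displaced element is "who" (word 1).
It is linked across 1 clause boundary (Ø).
It functions as the subject of "resigned", so the gap sits immediately after word 4 ("reported").
Base order: Dana has reported that who had resigned while Sarah approved every recipe.

4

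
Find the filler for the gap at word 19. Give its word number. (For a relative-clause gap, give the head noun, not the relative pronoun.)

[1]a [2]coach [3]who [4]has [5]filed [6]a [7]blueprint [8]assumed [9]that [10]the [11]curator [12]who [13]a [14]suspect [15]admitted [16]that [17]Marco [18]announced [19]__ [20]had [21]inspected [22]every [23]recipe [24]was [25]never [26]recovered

11

The gap at 19 is the subject of "inspected", inside a relative clause.
The relative pronoun is "who" (word 12); it is bound by the head noun immediately before it.
Its filler is the head noun "curator", at word 11.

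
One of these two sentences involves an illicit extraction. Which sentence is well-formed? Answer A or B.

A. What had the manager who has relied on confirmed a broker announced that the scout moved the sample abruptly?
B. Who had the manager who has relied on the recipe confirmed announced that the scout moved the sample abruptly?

In A, the wh-phrase is extracted from inside a complex-NP island (relative clause) (introduced by "who"), which blocks movement.
In B, the extraction path crosses only that-complement boundaries, which are transparent.
So B is grammatical.

B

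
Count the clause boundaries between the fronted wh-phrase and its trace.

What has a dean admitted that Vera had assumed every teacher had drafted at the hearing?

2

"what" is extracted from the object of "drafted".
Boundaries crossed, outermost first: [that], [Ø] — 2 in total.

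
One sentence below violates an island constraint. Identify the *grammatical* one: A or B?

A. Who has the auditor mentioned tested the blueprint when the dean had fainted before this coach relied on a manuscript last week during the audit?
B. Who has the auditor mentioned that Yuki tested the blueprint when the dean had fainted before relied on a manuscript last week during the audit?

A

In B, the wh-phrase is extracted from inside an adjunct island (introduced by "when"), which blocks movement.
In A, the extraction path crosses only that-complement boundaries, which are transparent.
So A is grammatical.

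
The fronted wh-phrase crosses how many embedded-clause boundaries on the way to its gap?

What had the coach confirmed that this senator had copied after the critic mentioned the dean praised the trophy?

1

"what" is extracted from the object of "copied".
Boundaries crossed, outermost first: [that] — 1 in total.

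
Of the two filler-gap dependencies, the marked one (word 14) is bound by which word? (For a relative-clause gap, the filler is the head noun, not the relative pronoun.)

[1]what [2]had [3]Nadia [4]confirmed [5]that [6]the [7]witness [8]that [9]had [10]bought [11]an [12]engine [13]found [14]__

1

The marked gap is the direct object of "found".
Its filler is the fronted wh-phrase "what", at word 1.
(The other dependency links word 7 to a gap after word 8.)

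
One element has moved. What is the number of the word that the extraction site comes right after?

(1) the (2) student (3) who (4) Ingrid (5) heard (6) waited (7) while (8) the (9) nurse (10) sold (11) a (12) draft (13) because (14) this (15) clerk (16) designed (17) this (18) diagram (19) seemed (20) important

5

The displaced element is "the student" (word 2).
It is linked across 1 clause boundary (Ø).
It functions as the subject of "waited", so the gap sits immediately after word 5 ("heard").
Base order: Ingrid heard the student waited while the nurse sold a draft because this clerk designed this diagram.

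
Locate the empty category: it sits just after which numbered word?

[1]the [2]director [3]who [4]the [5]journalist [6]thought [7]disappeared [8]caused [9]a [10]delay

The displaced element is "the director" (word 2).
It is linked across 1 clause boundary (Ø).
It functions as the subject of "disappeared", so the gap sits immediately after word 6 ("thought").
Base order: The journalist thought that the director disappeared.

6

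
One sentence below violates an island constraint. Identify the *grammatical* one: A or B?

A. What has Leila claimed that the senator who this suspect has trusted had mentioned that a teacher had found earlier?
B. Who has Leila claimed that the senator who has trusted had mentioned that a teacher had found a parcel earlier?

A

In B, the wh-phrase is extracted from inside a complex-NP island (relative clause) (introduced by "who"), which blocks movement.
In A, the extraction path crosses only that-complement boundaries, which are transparent.
So A is grammatical.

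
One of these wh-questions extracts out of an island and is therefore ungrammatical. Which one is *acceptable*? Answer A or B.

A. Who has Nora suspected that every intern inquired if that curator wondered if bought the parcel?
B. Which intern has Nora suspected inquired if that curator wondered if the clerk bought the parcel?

In A, the wh-phrase is extracted from inside a wh-island (introduced by "if"), which blocks movement.
In B, the extraction path crosses only that-complement boundaries, which are transparent.
So B is grammatical.

B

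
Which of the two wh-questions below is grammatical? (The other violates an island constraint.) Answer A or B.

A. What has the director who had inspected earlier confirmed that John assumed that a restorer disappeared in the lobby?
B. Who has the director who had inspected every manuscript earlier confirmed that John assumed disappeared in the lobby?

B

In A, the wh-phrase is extracted from inside a complex-NP island (relative clause) (introduced by "who"), which blocks movement.
In B, the extraction path crosses only that-complement boundaries, which are transparent.
So B is grammatical.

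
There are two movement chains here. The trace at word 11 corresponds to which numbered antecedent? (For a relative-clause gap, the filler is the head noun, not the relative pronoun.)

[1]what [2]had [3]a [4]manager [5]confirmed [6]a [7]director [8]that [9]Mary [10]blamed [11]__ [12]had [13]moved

7

The marked gap is inside the relative clause, the direct object of "blamed".
Its filler is the head noun "director" (via "that"), at word 7.
(The other dependency links word 1 to a gap after word 13.)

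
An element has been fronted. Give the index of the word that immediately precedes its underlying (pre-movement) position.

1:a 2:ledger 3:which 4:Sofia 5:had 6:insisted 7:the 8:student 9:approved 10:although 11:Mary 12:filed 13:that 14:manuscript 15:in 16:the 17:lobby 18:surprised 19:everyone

The displaced element is "a ledger" (word 2).
It is linked across 1 clause boundary (Ø).
It functions as the direct object of "approved", so the gap sits immediately after word 9 ("approved").
Base order: Sofia had insisted the student approved a ledger although Mary filed that manuscript in the lobby.

9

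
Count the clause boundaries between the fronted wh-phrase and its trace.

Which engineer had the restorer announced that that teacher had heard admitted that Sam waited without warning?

2

"which engineer" is extracted from the subject of "admitted".
Boundaries crossed, outermost first: [that], [Ø] — 2 in total.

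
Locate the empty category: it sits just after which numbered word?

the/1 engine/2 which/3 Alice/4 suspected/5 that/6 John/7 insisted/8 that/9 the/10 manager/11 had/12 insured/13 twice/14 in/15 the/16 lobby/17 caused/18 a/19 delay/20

13

The displaced element is "the engine" (word 2).
It is linked across 2 clause boundaries (that → that).
It functions as the direct object of "insured", so the gap sits immediately after word 13 ("insured").
Base order: Alice suspected that John insisted that the manager had insured the engine twice in the lobby.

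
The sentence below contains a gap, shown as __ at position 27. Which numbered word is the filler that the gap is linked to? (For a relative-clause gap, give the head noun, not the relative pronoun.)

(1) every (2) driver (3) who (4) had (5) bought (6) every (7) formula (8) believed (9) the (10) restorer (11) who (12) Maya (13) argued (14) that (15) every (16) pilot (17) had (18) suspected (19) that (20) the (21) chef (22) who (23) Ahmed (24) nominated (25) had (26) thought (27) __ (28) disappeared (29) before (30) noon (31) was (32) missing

10

The gap at 27 is the subject of "disappeared", inside a relative clause.
The relative pronoun is "who" (word 11); it is bound by the head noun immediately before it.
Its filler is the head noun "restorer", at word 10.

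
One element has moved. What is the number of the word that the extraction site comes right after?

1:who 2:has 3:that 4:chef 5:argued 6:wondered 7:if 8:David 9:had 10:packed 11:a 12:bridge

5

The displaced element is "who" (word 1).
It is linked across 1 clause boundary (Ø).
It functions as the subject of "wondered", so the gap sits immediately after word 5 ("argued").
Base order: That chef has argued who wondered if David had packed a bridge.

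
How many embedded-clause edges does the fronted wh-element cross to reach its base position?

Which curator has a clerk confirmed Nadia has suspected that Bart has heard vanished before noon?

3

"which curator" is extracted from the subject of "vanished".
Boundaries crossed, outermost first: [Ø], [that], [Ø] — 3 in total.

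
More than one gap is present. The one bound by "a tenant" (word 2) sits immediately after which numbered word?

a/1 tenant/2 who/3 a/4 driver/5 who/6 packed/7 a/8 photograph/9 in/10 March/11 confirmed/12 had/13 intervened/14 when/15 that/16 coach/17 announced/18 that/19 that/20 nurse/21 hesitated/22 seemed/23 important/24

12

The displaced element is "a tenant" (word 2).
It is linked across 1 clause boundary (Ø).
It functions as the subject of "intervened", so the gap sits immediately after word 12 ("confirmed").
Base order: A driver who packed a photograph in March confirmed that a tenant had intervened when that coach announced that that nurse hesitated.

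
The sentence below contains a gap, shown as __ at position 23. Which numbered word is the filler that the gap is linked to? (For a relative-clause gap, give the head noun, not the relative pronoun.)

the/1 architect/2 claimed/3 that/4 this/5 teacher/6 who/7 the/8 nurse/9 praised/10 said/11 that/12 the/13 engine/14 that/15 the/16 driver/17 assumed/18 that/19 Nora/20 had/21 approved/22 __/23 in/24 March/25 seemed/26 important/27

The gap at 23 is the object of "approved", inside a relative clause.
The relative pronoun is "that" (word 15); it is bound by the head noun immediately before it.
Its filler is the head noun "engine", at word 14.

14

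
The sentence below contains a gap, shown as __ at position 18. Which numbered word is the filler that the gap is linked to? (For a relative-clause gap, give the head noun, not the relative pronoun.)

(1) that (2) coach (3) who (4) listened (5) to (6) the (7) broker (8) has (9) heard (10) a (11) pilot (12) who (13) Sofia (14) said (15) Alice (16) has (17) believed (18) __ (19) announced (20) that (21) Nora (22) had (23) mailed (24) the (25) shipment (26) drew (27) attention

11

The gap at 18 is the subject of "announced", inside a relative clause.
The relative pronoun is "who" (word 12); it is bound by the head noun immediately before it.
Its filler is the head noun "pilot", at word 11.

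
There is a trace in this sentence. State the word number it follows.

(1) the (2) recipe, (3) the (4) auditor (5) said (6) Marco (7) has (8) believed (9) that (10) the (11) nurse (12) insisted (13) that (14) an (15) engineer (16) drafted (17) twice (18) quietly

The displaced element is "the recipe" (word 2).
It is linked across 3 clause boundaries (Ø → that → that).
It functions as the direct object of "drafted", so the gap sits immediately after word 16 ("drafted").
Base order: The auditor said Marco has believed that the nurse insisted that an engineer drafted the recipe twice quietly.

16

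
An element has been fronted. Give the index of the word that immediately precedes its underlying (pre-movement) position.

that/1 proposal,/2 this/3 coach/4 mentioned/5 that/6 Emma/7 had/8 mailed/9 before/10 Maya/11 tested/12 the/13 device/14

The displaced element is "that proposal" (word 2).
It is linked across 1 clause boundary (that).
It functions as the direct object of "mailed", so the gap sits immediately after word 9 ("mailed").
Base order: This coach mentioned that Emma had mailed that proposal before Maya tested the device.

9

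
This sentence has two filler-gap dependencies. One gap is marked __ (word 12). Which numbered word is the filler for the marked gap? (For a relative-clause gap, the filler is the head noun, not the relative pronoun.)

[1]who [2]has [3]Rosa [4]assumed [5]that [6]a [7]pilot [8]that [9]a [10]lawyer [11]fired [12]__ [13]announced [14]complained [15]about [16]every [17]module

The marked gap is inside the relative clause, the direct object of "fired".
Its filler is the head noun "pilot" (via "that"), at word 7.
(The other dependency links word 1 to a gap after word 13.)

7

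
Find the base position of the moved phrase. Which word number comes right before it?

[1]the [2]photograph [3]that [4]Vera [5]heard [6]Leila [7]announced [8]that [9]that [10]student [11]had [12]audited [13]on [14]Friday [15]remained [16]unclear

The displaced element is "the photograph" (word 2).
It is linked across 2 clause boundaries (Ø → that).
It functions as the direct object of "audited", so the gap sits immediately after word 12 ("audited").
Base order: Vera heard Leila announced that that student had audited the photograph on Friday.

12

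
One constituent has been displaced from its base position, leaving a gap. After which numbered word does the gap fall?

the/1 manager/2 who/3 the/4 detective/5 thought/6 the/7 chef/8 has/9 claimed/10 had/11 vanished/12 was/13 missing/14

10

The displaced element is "the manager" (word 2).
It is linked across 2 clause boundaries (Ø → Ø).
It functions as the subject of "vanished", so the gap sits immediately after word 10 ("claimed").
Base order: The detective thought the chef has claimed the manager had vanished.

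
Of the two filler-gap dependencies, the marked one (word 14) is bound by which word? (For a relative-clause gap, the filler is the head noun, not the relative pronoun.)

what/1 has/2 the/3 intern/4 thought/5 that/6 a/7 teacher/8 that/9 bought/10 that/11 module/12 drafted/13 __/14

1

The marked gap is the direct object of "drafted".
Its filler is the fronted wh-phrase "what", at word 1.
(The other dependency links word 8 to a gap after word 9.)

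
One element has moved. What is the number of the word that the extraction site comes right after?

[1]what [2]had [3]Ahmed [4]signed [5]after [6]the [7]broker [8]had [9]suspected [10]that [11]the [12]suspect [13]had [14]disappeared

The displaced element is "what" (word 1).
It functions as the direct object of "signed", so the gap sits immediately after word 4 ("signed").
Base order: Ahmed had signed what after the broker had suspected that the suspect had disappeared.

4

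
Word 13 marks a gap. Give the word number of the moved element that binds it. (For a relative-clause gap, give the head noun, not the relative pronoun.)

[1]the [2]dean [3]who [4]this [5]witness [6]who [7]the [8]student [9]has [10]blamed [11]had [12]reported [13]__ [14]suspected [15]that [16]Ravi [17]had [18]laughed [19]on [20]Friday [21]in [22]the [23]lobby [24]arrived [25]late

The gap at 13 is the subject of "suspected", inside a relative clause.
The relative pronoun is "who" (word 3); it is bound by the head noun immediately before it.
Its filler is the head noun "dean", at word 2.

2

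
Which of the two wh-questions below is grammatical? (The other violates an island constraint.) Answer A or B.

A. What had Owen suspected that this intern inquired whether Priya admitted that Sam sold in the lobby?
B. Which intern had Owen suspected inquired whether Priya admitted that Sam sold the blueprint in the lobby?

B

In A, the wh-phrase is extracted from inside a wh-island (introduced by "whether"), which blocks movement.
In B, the extraction path crosses only that-complement boundaries, which are transparent.
So B is grammatical.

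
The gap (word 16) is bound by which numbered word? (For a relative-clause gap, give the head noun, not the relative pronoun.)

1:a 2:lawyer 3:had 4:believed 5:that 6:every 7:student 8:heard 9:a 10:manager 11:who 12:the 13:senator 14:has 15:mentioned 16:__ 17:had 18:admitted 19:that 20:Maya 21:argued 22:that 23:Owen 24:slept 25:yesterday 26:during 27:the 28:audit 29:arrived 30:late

10

The gap at 16 is the subject of "admitted", inside a relative clause.
The relative pronoun is "who" (word 11); it is bound by the head noun immediately before it.
Its filler is the head noun "manager", at word 10.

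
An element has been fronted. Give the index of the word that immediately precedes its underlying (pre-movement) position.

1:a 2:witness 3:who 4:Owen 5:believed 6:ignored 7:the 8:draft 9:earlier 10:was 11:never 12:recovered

The displaced element is "a witness" (word 2).
It is linked across 1 clause boundary (Ø).
It functions as the subject of "ignored", so the gap sits immediately after word 5 ("believed").
Base order: Owen believed a witness ignored the draft earlier.

5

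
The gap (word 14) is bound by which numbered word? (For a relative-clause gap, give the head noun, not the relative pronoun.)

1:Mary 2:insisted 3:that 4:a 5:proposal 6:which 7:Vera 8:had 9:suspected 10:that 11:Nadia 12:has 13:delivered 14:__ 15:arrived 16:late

The gap at 14 is the object of "delivered", inside a relative clause.
The relative pronoun is "which" (word 6); it is bound by the head noun immediately before it.
Its filler is the head noun "proposal", at word 5.

5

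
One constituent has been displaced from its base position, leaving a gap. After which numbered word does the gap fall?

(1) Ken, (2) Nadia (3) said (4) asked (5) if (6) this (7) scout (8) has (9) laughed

3

The displaced element is "Ken" (word 1).
It is linked across 1 clause boundary (Ø).
It functions as the subject of "asked", so the gap sits immediately after word 3 ("said").
Base order: Nadia said that Ken asked if this scout has laughed.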